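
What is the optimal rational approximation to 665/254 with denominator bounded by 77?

144/55

Expand x = 665/254 as a continued fraction with the Euclidean algorithm:
  665 = 2*254 + 157, so a_0 = 2.
  254 = 1*157 + 97, so a_1 = 1.
  157 = 1*97 + 60, so a_2 = 1.
  97 = 1*60 + 37, so a_3 = 1.
  60 = 1*37 + 23, so a_4 = 1.
  37 = 1*23 + 14, so a_5 = 1.
  23 = 1*14 + 9, so a_6 = 1.
  14 = 1*9 + 5, so a_7 = 1.
  9 = 1*5 + 4, so a_8 = 1.
  5 = 1*4 + 1, so a_9 = 1.
  4 = 4*1 + 0, so a_10 = 4.
so x = [2; 1, 1, 1, 1, 1, 1, 1, 1, 1, 4].
Convergents (p_i = a_i*p_{i-1} + p_{i-2}, q_i = a_i*q_{i-1} + q_{i-2} with p_{-2}=0, p_{-1}=1, q_{-2}=1, q_{-1}=0), until the denominator exceeds 77:
  i=0: a_0=2, p_0 = 2*1 + 0 = 2, q_0 = 2*0 + 1 = 1.
  i=1: a_1=1, p_1 = 1*2 + 1 = 3, q_1 = 1*1 + 0 = 1.
  i=2: a_2=1, p_2 = 1*3 + 2 = 5, q_2 = 1*1 + 1 = 2.
  i=3: a_3=1, p_3 = 1*5 + 3 = 8, q_3 = 1*2 + 1 = 3.
  i=4: a_4=1, p_4 = 1*8 + 5 = 13, q_4 = 1*3 + 2 = 5.
  i=5: a_5=1, p_5 = 1*13 + 8 = 21, q_5 = 1*5 + 3 = 8.
  i=6: a_6=1, p_6 = 1*21 + 13 = 34, q_6 = 1*8 + 5 = 13.
  i=7: a_7=1, p_7 = 1*34 + 21 = 55, q_7 = 1*13 + 8 = 21.
  i=8: a_8=1, p_8 = 1*55 + 34 = 89, q_8 = 1*21 + 13 = 34.
  i=9: a_9=1, p_9 = 1*89 + 55 = 144, q_9 = 1*34 + 21 = 55.
  i=10: a_10=4, p_10 = 4*144 + 89 = 665, q_10 = 4*55 + 34 = 254.
q_10 = 254 > 77, so the last convergent with denominator <= 77 is p_9/q_9 = 144/55.
The closest fraction with denominator <= 77 is either p_9/q_9 or the intermediate fraction (k*p_9 + p_8)/(k*q_9 + q_8) with the largest k >= 1 whose denominator stays <= 77; these approach x as k grows, and every other convergent or intermediate fraction in range is farther away.
Largest k: floor((77 - q_8)/q_9) = floor((77 - 34)/55) = 0.
Since k = 0, no intermediate fraction beyond p_9/q_9 has denominator <= 77, so the convergent 144/55 is the closest (its error is |665*55 - 144*254|/(254*55) = 1/13970).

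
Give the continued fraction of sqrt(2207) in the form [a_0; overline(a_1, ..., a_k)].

[46; overline(1, 45, 1, 92)]

Write x_i = (sqrt(2207) + m_i)/d_i with (m_0, d_0) = (0, 1). a_0 = floor(sqrt(2207)) = 46, since 46^2 = 2116 <= 2207 < 2209 = 47^2.
Iterate m_{i+1} = d_i*a_i - m_i, d_{i+1} = (2207 - m_{i+1}^2)/d_i, a_{i+1} = floor((a_0 + m_{i+1})/d_{i+1}):
  m_1 = 1*46 - 0 = 46, d_1 = (2207 - 46^2)/1 = 91/1 = 91, a_1 = floor((46 + 46)/91) = 1.
  m_2 = 91*1 - 46 = 45, d_2 = (2207 - 45^2)/91 = 182/91 = 2, a_2 = floor((46 + 45)/2) = 45.
  m_3 = 2*45 - 45 = 45, d_3 = (2207 - 45^2)/2 = 182/2 = 91, a_3 = floor((46 + 45)/91) = 1.
  m_4 = 91*1 - 45 = 46, d_4 = (2207 - 46^2)/91 = 91/91 = 1, a_4 = floor((46 + 46)/1) = 92.
  m_5 = 1*92 - 46 = 46, d_5 = (2207 - 46^2)/1 = 91/1 = 91: (m_5, d_5) = (m_1, d_1) = (46, 91), so from here the quotients repeat a_1, ..., a_4; the period length is 4.
Hence the expansion of sqrt(2207) is a_0 = 46 followed by the repeating block 1, 45, 1, 92 (period 4).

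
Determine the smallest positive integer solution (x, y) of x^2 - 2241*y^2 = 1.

(x, y) = (8553815, 180692)

First expand sqrt(2241) as a continued fraction. With x_i = (sqrt(2241) + m_i)/d_i and (m_0, d_0) = (0, 1): a_0 = floor(sqrt(2241)) = 47, since 47^2 = 2209 <= 2241 < 2304 = 48^2.
Iterate m_{i+1} = d_i*a_i - m_i, d_{i+1} = (2241 - m_{i+1}^2)/d_i, a_{i+1} = floor((a_0 + m_{i+1})/d_{i+1}):
  m_1 = 1*47 - 0 = 47, d_1 = (2241 - 47^2)/1 = 32/1 = 32, a_1 = floor((47 + 47)/32) = 2.
  m_2 = 32*2 - 47 = 17, d_2 = (2241 - 17^2)/32 = 1952/32 = 61, a_2 = floor((47 + 17)/61) = 1.
  m_3 = 61*1 - 17 = 44, d_3 = (2241 - 44^2)/61 = 305/61 = 5, a_3 = floor((47 + 44)/5) = 18.
  m_4 = 5*18 - 44 = 46, d_4 = (2241 - 46^2)/5 = 125/5 = 25, a_4 = floor((47 + 46)/25) = 3.
  m_5 = 25*3 - 46 = 29, d_5 = (2241 - 29^2)/25 = 1400/25 = 56, a_5 = floor((47 + 29)/56) = 1.
  m_6 = 56*1 - 29 = 27, d_6 = (2241 - 27^2)/56 = 1512/56 = 27, a_6 = floor((47 + 27)/27) = 2.
  m_7 = 27*2 - 27 = 27, d_7 = (2241 - 27^2)/27 = 1512/27 = 56, a_7 = floor((47 + 27)/56) = 1.
  m_8 = 56*1 - 27 = 29, d_8 = (2241 - 29^2)/56 = 1400/56 = 25, a_8 = floor((47 + 29)/25) = 3.
  m_9 = 25*3 - 29 = 46, d_9 = (2241 - 46^2)/25 = 125/25 = 5, a_9 = floor((47 + 46)/5) = 18.
  m_10 = 5*18 - 46 = 44, d_10 = (2241 - 44^2)/5 = 305/5 = 61, a_10 = floor((47 + 44)/61) = 1.
  m_11 = 61*1 - 44 = 17, d_11 = (2241 - 17^2)/61 = 1952/61 = 32, a_11 = floor((47 + 17)/32) = 2.
  m_12 = 32*2 - 17 = 47, d_12 = (2241 - 47^2)/32 = 32/32 = 1, a_12 = floor((47 + 47)/1) = 94.
  m_13 = 1*94 - 47 = 47, d_13 = (2241 - 47^2)/1 = 32/1 = 32: (m_13, d_13) = (m_1, d_1) = (47, 32), so from here the quotients repeat a_1, ..., a_12; the period length is 12.
So sqrt(2241) = [47; (2, 1, 18, 3, 1, 2, 1, 3, 18, 1, 2, 94)] with period length k = 12.
k is even, so the fundamental solution of x^2 - 2241y^2 = 1 is (p_{k-1}, q_{k-1}) = (p_11, q_11); compute convergents through index 11.
Convergents (p_i = a_i*p_{i-1} + p_{i-2}, q_i = a_i*q_{i-1} + q_{i-2} with p_{-2}=0, p_{-1}=1, q_{-2}=1, q_{-1}=0):
  i=0: a_0=47, p_0 = 47*1 + 0 = 47, q_0 = 47*0 + 1 = 1.
  i=1: a_1=2, p_1 = 2*47 + 1 = 95, q_1 = 2*1 + 0 = 2.
  i=2: a_2=1, p_2 = 1*95 + 47 = 142, q_2 = 1*2 + 1 = 3.
  i=3: a_3=18, p_3 = 18*142 + 95 = 2651, q_3 = 18*3 + 2 = 56.
  i=4: a_4=3, p_4 = 3*2651 + 142 = 8095, q_4 = 3*56 + 3 = 171.
  i=5: a_5=1, p_5 = 1*8095 + 2651 = 10746, q_5 = 1*171 + 56 = 227.
  i=6: a_6=2, p_6 = 2*10746 + 8095 = 29587, q_6 = 2*227 + 171 = 625.
  i=7: a_7=1, p_7 = 1*29587 + 10746 = 40333, q_7 = 1*625 + 227 = 852.
  i=8: a_8=3, p_8 = 3*40333 + 29587 = 150586, q_8 = 3*852 + 625 = 3181.
  i=9: a_9=18, p_9 = 18*150586 + 40333 = 2750881, q_9 = 18*3181 + 852 = 58110.
  i=10: a_10=1, p_10 = 1*2750881 + 150586 = 2901467, q_10 = 1*58110 + 3181 = 61291.
  i=11: a_11=2, p_11 = 2*2901467 + 2750881 = 8553815, q_11 = 2*61291 + 58110 = 180692.
Check: 8553815^2 - 2241*180692^2 = 73167751054225 - 73167751054224 = 1, so (x, y) = (8553815, 180692) solves the equation, and by the theorem it is the least positive solution.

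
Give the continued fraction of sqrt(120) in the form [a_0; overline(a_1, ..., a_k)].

[10; overline(1, 20)]

Write x_i = (sqrt(120) + m_i)/d_i with (m_0, d_0) = (0, 1). a_0 = floor(sqrt(120)) = 10, since 10^2 = 100 <= 120 < 121 = 11^2.
Iterate m_{i+1} = d_i*a_i - m_i, d_{i+1} = (120 - m_{i+1}^2)/d_i, a_{i+1} = floor((a_0 + m_{i+1})/d_{i+1}):
  m_1 = 1*10 - 0 = 10, d_1 = (120 - 10^2)/1 = 20/1 = 20, a_1 = floor((10 + 10)/20) = 1.
  m_2 = 20*1 - 10 = 10, d_2 = (120 - 10^2)/20 = 20/20 = 1, a_2 = floor((10 + 10)/1) = 20.
  m_3 = 1*20 - 10 = 10, d_3 = (120 - 10^2)/1 = 20/1 = 20: (m_3, d_3) = (m_1, d_1) = (10, 20), so from here the quotients repeat a_1, a_2; the period length is 2.
Hence the expansion of sqrt(120) is a_0 = 10 followed by the repeating block 1, 20 (period 2).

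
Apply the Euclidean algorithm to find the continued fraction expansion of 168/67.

Run the Euclidean algorithm on 168 and 67; the successive quotients are the partial quotients a_0, a_1, ... (each step inverts the fractional part left over by the previous one):
  168 = 2*67 + 34, so a_0 = 2.
  67 = 1*34 + 33, so a_1 = 1.
  34 = 1*33 + 1, so a_2 = 1.
  33 = 33*1 + 0, so a_3 = 33.
The remainder reaches 0 after 4 divisions, so the expansion has 4 partial quotients, read off in order.

[2; 1, 1, 33]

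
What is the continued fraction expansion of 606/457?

[1; 3, 14, 1, 9]

Run the Euclidean algorithm on 606 and 457; the successive quotients are the partial quotients a_0, a_1, ... (each step inverts the fractional part left over by the previous one):
  606 = 1*457 + 149, so a_0 = 1.
  457 = 3*149 + 10, so a_1 = 3.
  149 = 14*10 + 9, so a_2 = 14.
  10 = 1*9 + 1, so a_3 = 1.
  9 = 9*1 + 0, so a_4 = 9.
The remainder reaches 0 after 5 divisions, so the expansion has 5 partial quotients, read off in order.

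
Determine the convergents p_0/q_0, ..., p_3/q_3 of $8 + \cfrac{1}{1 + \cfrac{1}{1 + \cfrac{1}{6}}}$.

Using the convergent recurrence p_i = a_i*p_{i-1} + p_{i-2}, q_i = a_i*q_{i-1} + q_{i-2} with p_{-2}=0, p_{-1}=1, q_{-2}=1, q_{-1}=0:
  i=0: a_0=8, p_0 = 8*1 + 0 = 8, q_0 = 8*0 + 1 = 1.
  i=1: a_1=1, p_1 = 1*8 + 1 = 9, q_1 = 1*1 + 0 = 1.
  i=2: a_2=1, p_2 = 1*9 + 8 = 17, q_2 = 1*1 + 1 = 2.
  i=3: a_3=6, p_3 = 6*17 + 9 = 111, q_3 = 6*2 + 1 = 13.

8/1, 9/1, 17/2, 111/13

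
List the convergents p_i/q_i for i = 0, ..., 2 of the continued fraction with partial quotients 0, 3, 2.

0/1, 1/3, 2/7

Using the convergent recurrence p_i = a_i*p_{i-1} + p_{i-2}, q_i = a_i*q_{i-1} + q_{i-2} with p_{-2}=0, p_{-1}=1, q_{-2}=1, q_{-1}=0:
  i=0: a_0=0, p_0 = 0*1 + 0 = 0, q_0 = 0*0 + 1 = 1.
  i=1: a_1=3, p_1 = 3*0 + 1 = 1, q_1 = 3*1 + 0 = 3.
  i=2: a_2=2, p_2 = 2*1 + 0 = 2, q_2 = 2*3 + 1 = 7.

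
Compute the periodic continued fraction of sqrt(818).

Write x_i = (sqrt(818) + m_i)/d_i with (m_0, d_0) = (0, 1). a_0 = floor(sqrt(818)) = 28, since 28^2 = 784 <= 818 < 841 = 29^2.
Iterate m_{i+1} = d_i*a_i - m_i, d_{i+1} = (818 - m_{i+1}^2)/d_i, a_{i+1} = floor((a_0 + m_{i+1})/d_{i+1}):
  m_1 = 1*28 - 0 = 28, d_1 = (818 - 28^2)/1 = 34/1 = 34, a_1 = floor((28 + 28)/34) = 1.
  m_2 = 34*1 - 28 = 6, d_2 = (818 - 6^2)/34 = 782/34 = 23, a_2 = floor((28 + 6)/23) = 1.
  m_3 = 23*1 - 6 = 17, d_3 = (818 - 17^2)/23 = 529/23 = 23, a_3 = floor((28 + 17)/23) = 1.
  m_4 = 23*1 - 17 = 6, d_4 = (818 - 6^2)/23 = 782/23 = 34, a_4 = floor((28 + 6)/34) = 1.
  m_5 = 34*1 - 6 = 28, d_5 = (818 - 28^2)/34 = 34/34 = 1, a_5 = floor((28 + 28)/1) = 56.
  m_6 = 1*56 - 28 = 28, d_6 = (818 - 28^2)/1 = 34/1 = 34: (m_6, d_6) = (m_1, d_1) = (28, 34), so from here the quotients repeat a_1, ..., a_5; the period length is 5.
Hence the expansion of sqrt(818) is a_0 = 28 followed by the repeating block 1, 1, 1, 1, 56 (period 5).

[28; (1, 1, 1, 1, 56)]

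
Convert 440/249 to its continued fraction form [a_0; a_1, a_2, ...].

[1; 1, 3, 3, 2, 2, 3]

Run the Euclidean algorithm on 440 and 249; the successive quotients are the partial quotients a_0, a_1, ... (each step inverts the fractional part left over by the previous one):
  440 = 1*249 + 191, so a_0 = 1.
  249 = 1*191 + 58, so a_1 = 1.
  191 = 3*58 + 17, so a_2 = 3.
  58 = 3*17 + 7, so a_3 = 3.
  17 = 2*7 + 3, so a_4 = 2.
  7 = 2*3 + 1, so a_5 = 2.
  3 = 3*1 + 0, so a_6 = 3.
The remainder reaches 0 after 7 divisions, so the expansion has 7 partial quotients, read off in order.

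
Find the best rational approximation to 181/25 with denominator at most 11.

Expand x = 181/25 as a continued fraction with the Euclidean algorithm:
  181 = 7*25 + 6, so a_0 = 7.
  25 = 4*6 + 1, so a_1 = 4.
  6 = 6*1 + 0, so a_2 = 6.
so x = [7; 4, 6].
Convergents (p_i = a_i*p_{i-1} + p_{i-2}, q_i = a_i*q_{i-1} + q_{i-2} with p_{-2}=0, p_{-1}=1, q_{-2}=1, q_{-1}=0), until the denominator exceeds 11:
  i=0: a_0=7, p_0 = 7*1 + 0 = 7, q_0 = 7*0 + 1 = 1.
  i=1: a_1=4, p_1 = 4*7 + 1 = 29, q_1 = 4*1 + 0 = 4.
  i=2: a_2=6, p_2 = 6*29 + 7 = 181, q_2 = 6*4 + 1 = 25.
q_2 = 25 > 11, so the last convergent with denominator <= 11 is p_1/q_1 = 29/4.
The closest fraction with denominator <= 11 is either p_1/q_1 or the intermediate fraction (k*p_1 + p_0)/(k*q_1 + q_0) with the largest k >= 1 whose denominator stays <= 11; these approach x as k grows, and every other convergent or intermediate fraction in range is farther away.
Largest k: floor((11 - q_0)/q_1) = floor((11 - 1)/4) = 2.
That gives (2*29 + 7)/(2*4 + 1) = 65/9.
Compare the errors: |x - 29/4| = |181*4 - 29*25|/(25*4) = 1/100, and |x - 65/9| = |181*9 - 65*25|/(25*9) = 4/225.
Cross-multiplying, 1*225 = 225 < 400 = 4*100, so 1/100 is smaller: the convergent 29/4 is closer to x than 65/9.

29/4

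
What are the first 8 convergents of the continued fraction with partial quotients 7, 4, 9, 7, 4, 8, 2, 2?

Using the convergent recurrence p_i = a_i*p_{i-1} + p_{i-2}, q_i = a_i*q_{i-1} + q_{i-2} with p_{-2}=0, p_{-1}=1, q_{-2}=1, q_{-1}=0:
  i=0: a_0=7, p_0 = 7*1 + 0 = 7, q_0 = 7*0 + 1 = 1.
  i=1: a_1=4, p_1 = 4*7 + 1 = 29, q_1 = 4*1 + 0 = 4.
  i=2: a_2=9, p_2 = 9*29 + 7 = 268, q_2 = 9*4 + 1 = 37.
  i=3: a_3=7, p_3 = 7*268 + 29 = 1905, q_3 = 7*37 + 4 = 263.
  i=4: a_4=4, p_4 = 4*1905 + 268 = 7888, q_4 = 4*263 + 37 = 1089.
  i=5: a_5=8, p_5 = 8*7888 + 1905 = 65009, q_5 = 8*1089 + 263 = 8975.
  i=6: a_6=2, p_6 = 2*65009 + 7888 = 137906, q_6 = 2*8975 + 1089 = 19039.
  i=7: a_7=2, p_7 = 2*137906 + 65009 = 340821, q_7 = 2*19039 + 8975 = 47053.

7/1, 29/4, 268/37, 1905/263, 7888/1089, 65009/8975, 137906/19039, 340821/47053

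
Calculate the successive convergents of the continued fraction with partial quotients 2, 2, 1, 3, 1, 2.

Using the convergent recurrence p_i = a_i*p_{i-1} + p_{i-2}, q_i = a_i*q_{i-1} + q_{i-2} with p_{-2}=0, p_{-1}=1, q_{-2}=1, q_{-1}=0:
  i=0: a_0=2, p_0 = 2*1 + 0 = 2, q_0 = 2*0 + 1 = 1.
  i=1: a_1=2, p_1 = 2*2 + 1 = 5, q_1 = 2*1 + 0 = 2.
  i=2: a_2=1, p_2 = 1*5 + 2 = 7, q_2 = 1*2 + 1 = 3.
  i=3: a_3=3, p_3 = 3*7 + 5 = 26, q_3 = 3*3 + 2 = 11.
  i=4: a_4=1, p_4 = 1*26 + 7 = 33, q_4 = 1*11 + 3 = 14.
  i=5: a_5=2, p_5 = 2*33 + 26 = 92, q_5 = 2*14 + 11 = 39.

2/1, 5/2, 7/3, 26/11, 33/14, 92/39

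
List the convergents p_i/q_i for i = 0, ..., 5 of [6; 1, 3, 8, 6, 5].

6/1, 7/1, 27/4, 223/33, 1365/202, 7048/1043

Using the convergent recurrence p_i = a_i*p_{i-1} + p_{i-2}, q_i = a_i*q_{i-1} + q_{i-2} with p_{-2}=0, p_{-1}=1, q_{-2}=1, q_{-1}=0:
  i=0: a_0=6, p_0 = 6*1 + 0 = 6, q_0 = 6*0 + 1 = 1.
  i=1: a_1=1, p_1 = 1*6 + 1 = 7, q_1 = 1*1 + 0 = 1.
  i=2: a_2=3, p_2 = 3*7 + 6 = 27, q_2 = 3*1 + 1 = 4.
  i=3: a_3=8, p_3 = 8*27 + 7 = 223, q_3 = 8*4 + 1 = 33.
  i=4: a_4=6, p_4 = 6*223 + 27 = 1365, q_4 = 6*33 + 4 = 202.
  i=5: a_5=5, p_5 = 5*1365 + 223 = 7048, q_5 = 5*202 + 33 = 1043.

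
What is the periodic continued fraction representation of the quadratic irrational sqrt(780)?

[27; (1, 12, 1, 54)]

Write x_i = (sqrt(780) + m_i)/d_i with (m_0, d_0) = (0, 1). a_0 = floor(sqrt(780)) = 27, since 27^2 = 729 <= 780 < 784 = 28^2.
Iterate m_{i+1} = d_i*a_i - m_i, d_{i+1} = (780 - m_{i+1}^2)/d_i, a_{i+1} = floor((a_0 + m_{i+1})/d_{i+1}):
  m_1 = 1*27 - 0 = 27, d_1 = (780 - 27^2)/1 = 51/1 = 51, a_1 = floor((27 + 27)/51) = 1.
  m_2 = 51*1 - 27 = 24, d_2 = (780 - 24^2)/51 = 204/51 = 4, a_2 = floor((27 + 24)/4) = 12.
  m_3 = 4*12 - 24 = 24, d_3 = (780 - 24^2)/4 = 204/4 = 51, a_3 = floor((27 + 24)/51) = 1.
  m_4 = 51*1 - 24 = 27, d_4 = (780 - 27^2)/51 = 51/51 = 1, a_4 = floor((27 + 27)/1) = 54.
  m_5 = 1*54 - 27 = 27, d_5 = (780 - 27^2)/1 = 51/1 = 51: (m_5, d_5) = (m_1, d_1) = (27, 51), so from here the quotients repeat a_1, ..., a_4; the period length is 4.
Hence the expansion of sqrt(780) is a_0 = 27 followed by the repeating block 1, 12, 1, 54 (period 4).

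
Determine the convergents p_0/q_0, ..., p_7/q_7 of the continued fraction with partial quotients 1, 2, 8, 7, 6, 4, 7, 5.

Using the convergent recurrence p_i = a_i*p_{i-1} + p_{i-2}, q_i = a_i*q_{i-1} + q_{i-2} with p_{-2}=0, p_{-1}=1, q_{-2}=1, q_{-1}=0:
  i=0: a_0=1, p_0 = 1*1 + 0 = 1, q_0 = 1*0 + 1 = 1.
  i=1: a_1=2, p_1 = 2*1 + 1 = 3, q_1 = 2*1 + 0 = 2.
  i=2: a_2=8, p_2 = 8*3 + 1 = 25, q_2 = 8*2 + 1 = 17.
  i=3: a_3=7, p_3 = 7*25 + 3 = 178, q_3 = 7*17 + 2 = 121.
  i=4: a_4=6, p_4 = 6*178 + 25 = 1093, q_4 = 6*121 + 17 = 743.
  i=5: a_5=4, p_5 = 4*1093 + 178 = 4550, q_5 = 4*743 + 121 = 3093.
  i=6: a_6=7, p_6 = 7*4550 + 1093 = 32943, q_6 = 7*3093 + 743 = 22394.
  i=7: a_7=5, p_7 = 5*32943 + 4550 = 169265, q_7 = 5*22394 + 3093 = 115063.

1/1, 3/2, 25/17, 178/121, 1093/743, 4550/3093, 32943/22394, 169265/115063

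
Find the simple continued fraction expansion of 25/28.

Run the Euclidean algorithm on 25 and 28; the successive quotients are the partial quotients a_0, a_1, ... (each step inverts the fractional part left over by the previous one):
  25 = 0*28 + 25, so a_0 = 0.
  28 = 1*25 + 3, so a_1 = 1.
  25 = 8*3 + 1, so a_2 = 8.
  3 = 3*1 + 0, so a_3 = 3.
The remainder reaches 0 after 4 divisions, so the expansion has 4 partial quotients, read off in order.

[0; 1, 8, 3]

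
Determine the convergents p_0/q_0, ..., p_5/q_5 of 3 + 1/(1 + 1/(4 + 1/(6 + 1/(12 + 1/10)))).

3/1, 4/1, 19/5, 118/31, 1435/377, 14468/3801

Using the convergent recurrence p_i = a_i*p_{i-1} + p_{i-2}, q_i = a_i*q_{i-1} + q_{i-2} with p_{-2}=0, p_{-1}=1, q_{-2}=1, q_{-1}=0:
  i=0: a_0=3, p_0 = 3*1 + 0 = 3, q_0 = 3*0 + 1 = 1.
  i=1: a_1=1, p_1 = 1*3 + 1 = 4, q_1 = 1*1 + 0 = 1.
  i=2: a_2=4, p_2 = 4*4 + 3 = 19, q_2 = 4*1 + 1 = 5.
  i=3: a_3=6, p_3 = 6*19 + 4 = 118, q_3 = 6*5 + 1 = 31.
  i=4: a_4=12, p_4 = 12*118 + 19 = 1435, q_4 = 12*31 + 5 = 377.
  i=5: a_5=10, p_5 = 10*1435 + 118 = 14468, q_5 = 10*377 + 31 = 3801.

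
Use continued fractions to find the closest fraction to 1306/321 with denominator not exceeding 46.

Expand x = 1306/321 as a continued fraction with the Euclidean algorithm:
  1306 = 4*321 + 22, so a_0 = 4.
  321 = 14*22 + 13, so a_1 = 14.
  22 = 1*13 + 9, so a_2 = 1.
  13 = 1*9 + 4, so a_3 = 1.
  9 = 2*4 + 1, so a_4 = 2.
  4 = 4*1 + 0, so a_5 = 4.
so x = [4; 14, 1, 1, 2, 4].
Convergents (p_i = a_i*p_{i-1} + p_{i-2}, q_i = a_i*q_{i-1} + q_{i-2} with p_{-2}=0, p_{-1}=1, q_{-2}=1, q_{-1}=0), until the denominator exceeds 46:
  i=0: a_0=4, p_0 = 4*1 + 0 = 4, q_0 = 4*0 + 1 = 1.
  i=1: a_1=14, p_1 = 14*4 + 1 = 57, q_1 = 14*1 + 0 = 14.
  i=2: a_2=1, p_2 = 1*57 + 4 = 61, q_2 = 1*14 + 1 = 15.
  i=3: a_3=1, p_3 = 1*61 + 57 = 118, q_3 = 1*15 + 14 = 29.
  i=4: a_4=2, p_4 = 2*118 + 61 = 297, q_4 = 2*29 + 15 = 73.
q_4 = 73 > 46, so the last convergent with denominator <= 46 is p_3/q_3 = 118/29.
The closest fraction with denominator <= 46 is either p_3/q_3 or the intermediate fraction (k*p_3 + p_2)/(k*q_3 + q_2) with the largest k >= 1 whose denominator stays <= 46; these approach x as k grows, and every other convergent or intermediate fraction in range is farther away.
Largest k: floor((46 - q_2)/q_3) = floor((46 - 15)/29) = 1.
That gives (1*118 + 61)/(1*29 + 15) = 179/44.
Compare the errors: |x - 118/29| = |1306*29 - 118*321|/(321*29) = 4/9309, and |x - 179/44| = |1306*44 - 179*321|/(321*44) = 5/14124.
Cross-multiplying, 5*9309 = 46545 < 56496 = 4*14124, so 5/14124 is smaller: the intermediate fraction 179/44 is closer to x than 118/29.

179/44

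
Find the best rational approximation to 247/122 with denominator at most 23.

47/23

Expand x = 247/122 as a continued fraction with the Euclidean algorithm:
  247 = 2*122 + 3, so a_0 = 2.
  122 = 40*3 + 2, so a_1 = 40.
  3 = 1*2 + 1, so a_2 = 1.
  2 = 2*1 + 0, so a_3 = 2.
so x = [2; 40, 1, 2].
Convergents (p_i = a_i*p_{i-1} + p_{i-2}, q_i = a_i*q_{i-1} + q_{i-2} with p_{-2}=0, p_{-1}=1, q_{-2}=1, q_{-1}=0), until the denominator exceeds 23:
  i=0: a_0=2, p_0 = 2*1 + 0 = 2, q_0 = 2*0 + 1 = 1.
  i=1: a_1=40, p_1 = 40*2 + 1 = 81, q_1 = 40*1 + 0 = 40.
q_1 = 40 > 23, so the last convergent with denominator <= 23 is p_0/q_0 = 2/1.
The closest fraction with denominator <= 23 is either p_0/q_0 or the intermediate fraction (k*p_0 + p_{-1})/(k*q_0 + q_{-1}) with the largest k >= 1 whose denominator stays <= 23; these approach x as k grows, and every other convergent or intermediate fraction in range is farther away.
Largest k: floor((23 - q_{-1})/q_0) = floor((23 - 0)/1) = 23 (using the seeds p_{-1} = 1, q_{-1} = 0).
That gives (23*2 + 1)/(23*1 + 0) = 47/23.
Compare the errors: |x - 2/1| = |247*1 - 2*122|/(122*1) = 3/122, and |x - 47/23| = |247*23 - 47*122|/(122*23) = 53/2806.
Cross-multiplying, 53*122 = 6466 < 8418 = 3*2806, so 53/2806 is smaller: the intermediate fraction 47/23 is closer to x than 2/1.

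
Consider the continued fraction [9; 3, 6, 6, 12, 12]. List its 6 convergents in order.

Using the convergent recurrence p_i = a_i*p_{i-1} + p_{i-2}, q_i = a_i*q_{i-1} + q_{i-2} with p_{-2}=0, p_{-1}=1, q_{-2}=1, q_{-1}=0:
  i=0: a_0=9, p_0 = 9*1 + 0 = 9, q_0 = 9*0 + 1 = 1.
  i=1: a_1=3, p_1 = 3*9 + 1 = 28, q_1 = 3*1 + 0 = 3.
  i=2: a_2=6, p_2 = 6*28 + 9 = 177, q_2 = 6*3 + 1 = 19.
  i=3: a_3=6, p_3 = 6*177 + 28 = 1090, q_3 = 6*19 + 3 = 117.
  i=4: a_4=12, p_4 = 12*1090 + 177 = 13257, q_4 = 12*117 + 19 = 1423.
  i=5: a_5=12, p_5 = 12*13257 + 1090 = 160174, q_5 = 12*1423 + 117 = 17193.

9/1, 28/3, 177/19, 1090/117, 13257/1423, 160174/17193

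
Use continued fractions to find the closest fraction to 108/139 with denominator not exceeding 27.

7/9

Expand x = 108/139 as a continued fraction with the Euclidean algorithm:
  108 = 0*139 + 108, so a_0 = 0.
  139 = 1*108 + 31, so a_1 = 1.
  108 = 3*31 + 15, so a_2 = 3.
  31 = 2*15 + 1, so a_3 = 2.
  15 = 15*1 + 0, so a_4 = 15.
so x = [0; 1, 3, 2, 15].
Convergents (p_i = a_i*p_{i-1} + p_{i-2}, q_i = a_i*q_{i-1} + q_{i-2} with p_{-2}=0, p_{-1}=1, q_{-2}=1, q_{-1}=0), until the denominator exceeds 27:
  i=0: a_0=0, p_0 = 0*1 + 0 = 0, q_0 = 0*0 + 1 = 1.
  i=1: a_1=1, p_1 = 1*0 + 1 = 1, q_1 = 1*1 + 0 = 1.
  i=2: a_2=3, p_2 = 3*1 + 0 = 3, q_2 = 3*1 + 1 = 4.
  i=3: a_3=2, p_3 = 2*3 + 1 = 7, q_3 = 2*4 + 1 = 9.
  i=4: a_4=15, p_4 = 15*7 + 3 = 108, q_4 = 15*9 + 4 = 139.
q_4 = 139 > 27, so the last convergent with denominator <= 27 is p_3/q_3 = 7/9.
The closest fraction with denominator <= 27 is either p_3/q_3 or the intermediate fraction (k*p_3 + p_2)/(k*q_3 + q_2) with the largest k >= 1 whose denominator stays <= 27; these approach x as k grows, and every other convergent or intermediate fraction in range is farther away.
Largest k: floor((27 - q_2)/q_3) = floor((27 - 4)/9) = 2.
That gives (2*7 + 3)/(2*9 + 4) = 17/22.
Compare the errors: |x - 7/9| = |108*9 - 7*139|/(139*9) = 1/1251, and |x - 17/22| = |108*22 - 17*139|/(139*22) = 13/3058.
Cross-multiplying, 1*3058 = 3058 < 16263 = 13*1251, so 1/1251 is smaller: the convergent 7/9 is closer to x than 17/22.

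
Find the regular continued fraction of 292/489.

[0; 1, 1, 2, 13, 1, 1, 3]

Run the Euclidean algorithm on 292 and 489; the successive quotients are the partial quotients a_0, a_1, ... (each step inverts the fractional part left over by the previous one):
  292 = 0*489 + 292, so a_0 = 0.
  489 = 1*292 + 197, so a_1 = 1.
  292 = 1*197 + 95, so a_2 = 1.
  197 = 2*95 + 7, so a_3 = 2.
  95 = 13*7 + 4, so a_4 = 13.
  7 = 1*4 + 3, so a_5 = 1.
  4 = 1*3 + 1, so a_6 = 1.
  3 = 3*1 + 0, so a_7 = 3.
The remainder reaches 0 after 8 divisions, so the expansion has 8 partial quotients, read off in order.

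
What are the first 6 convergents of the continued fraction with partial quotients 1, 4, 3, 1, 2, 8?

1/1, 5/4, 16/13, 21/17, 58/47, 485/393

Using the convergent recurrence p_i = a_i*p_{i-1} + p_{i-2}, q_i = a_i*q_{i-1} + q_{i-2} with p_{-2}=0, p_{-1}=1, q_{-2}=1, q_{-1}=0:
  i=0: a_0=1, p_0 = 1*1 + 0 = 1, q_0 = 1*0 + 1 = 1.
  i=1: a_1=4, p_1 = 4*1 + 1 = 5, q_1 = 4*1 + 0 = 4.
  i=2: a_2=3, p_2 = 3*5 + 1 = 16, q_2 = 3*4 + 1 = 13.
  i=3: a_3=1, p_3 = 1*16 + 5 = 21, q_3 = 1*13 + 4 = 17.
  i=4: a_4=2, p_4 = 2*21 + 16 = 58, q_4 = 2*17 + 13 = 47.
  i=5: a_5=8, p_5 = 8*58 + 21 = 485, q_5 = 8*47 + 17 = 393.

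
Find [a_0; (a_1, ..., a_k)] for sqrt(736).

Write x_i = (sqrt(736) + m_i)/d_i with (m_0, d_0) = (0, 1). a_0 = floor(sqrt(736)) = 27, since 27^2 = 729 <= 736 < 784 = 28^2.
Iterate m_{i+1} = d_i*a_i - m_i, d_{i+1} = (736 - m_{i+1}^2)/d_i, a_{i+1} = floor((a_0 + m_{i+1})/d_{i+1}):
  m_1 = 1*27 - 0 = 27, d_1 = (736 - 27^2)/1 = 7/1 = 7, a_1 = floor((27 + 27)/7) = 7.
  m_2 = 7*7 - 27 = 22, d_2 = (736 - 22^2)/7 = 252/7 = 36, a_2 = floor((27 + 22)/36) = 1.
  m_3 = 36*1 - 22 = 14, d_3 = (736 - 14^2)/36 = 540/36 = 15, a_3 = floor((27 + 14)/15) = 2.
  m_4 = 15*2 - 14 = 16, d_4 = (736 - 16^2)/15 = 480/15 = 32, a_4 = floor((27 + 16)/32) = 1.
  m_5 = 32*1 - 16 = 16, d_5 = (736 - 16^2)/32 = 480/32 = 15, a_5 = floor((27 + 16)/15) = 2.
  m_6 = 15*2 - 16 = 14, d_6 = (736 - 14^2)/15 = 540/15 = 36, a_6 = floor((27 + 14)/36) = 1.
  m_7 = 36*1 - 14 = 22, d_7 = (736 - 22^2)/36 = 252/36 = 7, a_7 = floor((27 + 22)/7) = 7.
  m_8 = 7*7 - 22 = 27, d_8 = (736 - 27^2)/7 = 7/7 = 1, a_8 = floor((27 + 27)/1) = 54.
  m_9 = 1*54 - 27 = 27, d_9 = (736 - 27^2)/1 = 7/1 = 7: (m_9, d_9) = (m_1, d_1) = (27, 7), so from here the quotients repeat a_1, ..., a_8; the period length is 8.
Hence the expansion of sqrt(736) is a_0 = 27 followed by the repeating block 7, 1, 2, 1, 2, 1, 7, 54 (period 8).

[27; (7, 1, 2, 1, 2, 1, 7, 54)]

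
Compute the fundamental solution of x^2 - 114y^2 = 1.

(x, y) = (1025, 96)

First expand sqrt(114) as a continued fraction. With x_i = (sqrt(114) + m_i)/d_i and (m_0, d_0) = (0, 1): a_0 = floor(sqrt(114)) = 10, since 10^2 = 100 <= 114 < 121 = 11^2.
Iterate m_{i+1} = d_i*a_i - m_i, d_{i+1} = (114 - m_{i+1}^2)/d_i, a_{i+1} = floor((a_0 + m_{i+1})/d_{i+1}):
  m_1 = 1*10 - 0 = 10, d_1 = (114 - 10^2)/1 = 14/1 = 14, a_1 = floor((10 + 10)/14) = 1.
  m_2 = 14*1 - 10 = 4, d_2 = (114 - 4^2)/14 = 98/14 = 7, a_2 = floor((10 + 4)/7) = 2.
  m_3 = 7*2 - 4 = 10, d_3 = (114 - 10^2)/7 = 14/7 = 2, a_3 = floor((10 + 10)/2) = 10.
  m_4 = 2*10 - 10 = 10, d_4 = (114 - 10^2)/2 = 14/2 = 7, a_4 = floor((10 + 10)/7) = 2.
  m_5 = 7*2 - 10 = 4, d_5 = (114 - 4^2)/7 = 98/7 = 14, a_5 = floor((10 + 4)/14) = 1.
  m_6 = 14*1 - 4 = 10, d_6 = (114 - 10^2)/14 = 14/14 = 1, a_6 = floor((10 + 10)/1) = 20.
  m_7 = 1*20 - 10 = 10, d_7 = (114 - 10^2)/1 = 14/1 = 14: (m_7, d_7) = (m_1, d_1) = (10, 14), so from here the quotients repeat a_1, ..., a_6; the period length is 6.
So sqrt(114) = [10; (1, 2, 10, 2, 1, 20)] with period length k = 6.
k is even, so the fundamental solution of x^2 - 114y^2 = 1 is (p_{k-1}, q_{k-1}) = (p_5, q_5); compute convergents through index 5.
Convergents (p_i = a_i*p_{i-1} + p_{i-2}, q_i = a_i*q_{i-1} + q_{i-2} with p_{-2}=0, p_{-1}=1, q_{-2}=1, q_{-1}=0):
  i=0: a_0=10, p_0 = 10*1 + 0 = 10, q_0 = 10*0 + 1 = 1.
  i=1: a_1=1, p_1 = 1*10 + 1 = 11, q_1 = 1*1 + 0 = 1.
  i=2: a_2=2, p_2 = 2*11 + 10 = 32, q_2 = 2*1 + 1 = 3.
  i=3: a_3=10, p_3 = 10*32 + 11 = 331, q_3 = 10*3 + 1 = 31.
  i=4: a_4=2, p_4 = 2*331 + 32 = 694, q_4 = 2*31 + 3 = 65.
  i=5: a_5=1, p_5 = 1*694 + 331 = 1025, q_5 = 1*65 + 31 = 96.
Check: 1025^2 - 114*96^2 = 1050625 - 1050624 = 1, so (x, y) = (1025, 96) solves the equation, and by the theorem it is the least positive solution.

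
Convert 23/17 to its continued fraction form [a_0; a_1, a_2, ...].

[1; 2, 1, 5]

Run the Euclidean algorithm on 23 and 17; the successive quotients are the partial quotients a_0, a_1, ... (each step inverts the fractional part left over by the previous one):
  23 = 1*17 + 6, so a_0 = 1.
  17 = 2*6 + 5, so a_1 = 2.
  6 = 1*5 + 1, so a_2 = 1.
  5 = 5*1 + 0, so a_3 = 5.
The remainder reaches 0 after 4 divisions, so the expansion has 4 partial quotients, read off in order.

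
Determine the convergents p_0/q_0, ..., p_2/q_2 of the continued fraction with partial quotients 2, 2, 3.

2/1, 5/2, 17/7

Using the convergent recurrence p_i = a_i*p_{i-1} + p_{i-2}, q_i = a_i*q_{i-1} + q_{i-2} with p_{-2}=0, p_{-1}=1, q_{-2}=1, q_{-1}=0:
  i=0: a_0=2, p_0 = 2*1 + 0 = 2, q_0 = 2*0 + 1 = 1.
  i=1: a_1=2, p_1 = 2*2 + 1 = 5, q_1 = 2*1 + 0 = 2.
  i=2: a_2=3, p_2 = 3*5 + 2 = 17, q_2 = 3*2 + 1 = 7.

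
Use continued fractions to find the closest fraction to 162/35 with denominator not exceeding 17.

Expand x = 162/35 as a continued fraction with the Euclidean algorithm:
  162 = 4*35 + 22, so a_0 = 4.
  35 = 1*22 + 13, so a_1 = 1.
  22 = 1*13 + 9, so a_2 = 1.
  13 = 1*9 + 4, so a_3 = 1.
  9 = 2*4 + 1, so a_4 = 2.
  4 = 4*1 + 0, so a_5 = 4.
so x = [4; 1, 1, 1, 2, 4].
Convergents (p_i = a_i*p_{i-1} + p_{i-2}, q_i = a_i*q_{i-1} + q_{i-2} with p_{-2}=0, p_{-1}=1, q_{-2}=1, q_{-1}=0), until the denominator exceeds 17:
  i=0: a_0=4, p_0 = 4*1 + 0 = 4, q_0 = 4*0 + 1 = 1.
  i=1: a_1=1, p_1 = 1*4 + 1 = 5, q_1 = 1*1 + 0 = 1.
  i=2: a_2=1, p_2 = 1*5 + 4 = 9, q_2 = 1*1 + 1 = 2.
  i=3: a_3=1, p_3 = 1*9 + 5 = 14, q_3 = 1*2 + 1 = 3.
  i=4: a_4=2, p_4 = 2*14 + 9 = 37, q_4 = 2*3 + 2 = 8.
  i=5: a_5=4, p_5 = 4*37 + 14 = 162, q_5 = 4*8 + 3 = 35.
q_5 = 35 > 17, so the last convergent with denominator <= 17 is p_4/q_4 = 37/8.
The closest fraction with denominator <= 17 is either p_4/q_4 or the intermediate fraction (k*p_4 + p_3)/(k*q_4 + q_3) with the largest k >= 1 whose denominator stays <= 17; these approach x as k grows, and every other convergent or intermediate fraction in range is farther away.
Largest k: floor((17 - q_3)/q_4) = floor((17 - 3)/8) = 1.
That gives (1*37 + 14)/(1*8 + 3) = 51/11.
Compare the errors: |x - 37/8| = |162*8 - 37*35|/(35*8) = 1/280, and |x - 51/11| = |162*11 - 51*35|/(35*11) = 3/385.
Cross-multiplying, 1*385 = 385 < 840 = 3*280, so 1/280 is smaller: the convergent 37/8 is closer to x than 51/11.

37/8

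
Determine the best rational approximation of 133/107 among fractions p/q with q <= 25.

31/25

Expand x = 133/107 as a continued fraction with the Euclidean algorithm:
  133 = 1*107 + 26, so a_0 = 1.
  107 = 4*26 + 3, so a_1 = 4.
  26 = 8*3 + 2, so a_2 = 8.
  3 = 1*2 + 1, so a_3 = 1.
  2 = 2*1 + 0, so a_4 = 2.
so x = [1; 4, 8, 1, 2].
Convergents (p_i = a_i*p_{i-1} + p_{i-2}, q_i = a_i*q_{i-1} + q_{i-2} with p_{-2}=0, p_{-1}=1, q_{-2}=1, q_{-1}=0), until the denominator exceeds 25:
  i=0: a_0=1, p_0 = 1*1 + 0 = 1, q_0 = 1*0 + 1 = 1.
  i=1: a_1=4, p_1 = 4*1 + 1 = 5, q_1 = 4*1 + 0 = 4.
  i=2: a_2=8, p_2 = 8*5 + 1 = 41, q_2 = 8*4 + 1 = 33.
q_2 = 33 > 25, so the last convergent with denominator <= 25 is p_1/q_1 = 5/4.
The closest fraction with denominator <= 25 is either p_1/q_1 or the intermediate fraction (k*p_1 + p_0)/(k*q_1 + q_0) with the largest k >= 1 whose denominator stays <= 25; these approach x as k grows, and every other convergent or intermediate fraction in range is farther away.
Largest k: floor((25 - q_0)/q_1) = floor((25 - 1)/4) = 6.
That gives (6*5 + 1)/(6*4 + 1) = 31/25.
Compare the errors: |x - 5/4| = |133*4 - 5*107|/(107*4) = 3/428, and |x - 31/25| = |133*25 - 31*107|/(107*25) = 8/2675.
Cross-multiplying, 8*428 = 3424 < 8025 = 3*2675, so 8/2675 is smaller: the intermediate fraction 31/25 is closer to x than 5/4.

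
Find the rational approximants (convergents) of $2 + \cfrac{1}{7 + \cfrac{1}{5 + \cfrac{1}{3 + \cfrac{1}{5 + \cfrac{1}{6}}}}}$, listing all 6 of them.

2/1, 15/7, 77/36, 246/115, 1307/611, 8088/3781

Using the convergent recurrence p_i = a_i*p_{i-1} + p_{i-2}, q_i = a_i*q_{i-1} + q_{i-2} with p_{-2}=0, p_{-1}=1, q_{-2}=1, q_{-1}=0:
  i=0: a_0=2, p_0 = 2*1 + 0 = 2, q_0 = 2*0 + 1 = 1.
  i=1: a_1=7, p_1 = 7*2 + 1 = 15, q_1 = 7*1 + 0 = 7.
  i=2: a_2=5, p_2 = 5*15 + 2 = 77, q_2 = 5*7 + 1 = 36.
  i=3: a_3=3, p_3 = 3*77 + 15 = 246, q_3 = 3*36 + 7 = 115.
  i=4: a_4=5, p_4 = 5*246 + 77 = 1307, q_4 = 5*115 + 36 = 611.
  i=5: a_5=6, p_5 = 6*1307 + 246 = 8088, q_5 = 6*611 + 115 = 3781.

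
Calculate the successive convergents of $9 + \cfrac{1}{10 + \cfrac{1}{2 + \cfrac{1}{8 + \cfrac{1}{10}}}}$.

9/1, 91/10, 191/21, 1619/178, 16381/1801

Using the convergent recurrence p_i = a_i*p_{i-1} + p_{i-2}, q_i = a_i*q_{i-1} + q_{i-2} with p_{-2}=0, p_{-1}=1, q_{-2}=1, q_{-1}=0:
  i=0: a_0=9, p_0 = 9*1 + 0 = 9, q_0 = 9*0 + 1 = 1.
  i=1: a_1=10, p_1 = 10*9 + 1 = 91, q_1 = 10*1 + 0 = 10.
  i=2: a_2=2, p_2 = 2*91 + 9 = 191, q_2 = 2*10 + 1 = 21.
  i=3: a_3=8, p_3 = 8*191 + 91 = 1619, q_3 = 8*21 + 10 = 178.
  i=4: a_4=10, p_4 = 10*1619 + 191 = 16381, q_4 = 10*178 + 21 = 1801.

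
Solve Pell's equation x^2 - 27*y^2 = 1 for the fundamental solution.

First expand sqrt(27) as a continued fraction. With x_i = (sqrt(27) + m_i)/d_i and (m_0, d_0) = (0, 1): a_0 = floor(sqrt(27)) = 5, since 5^2 = 25 <= 27 < 36 = 6^2.
Iterate m_{i+1} = d_i*a_i - m_i, d_{i+1} = (27 - m_{i+1}^2)/d_i, a_{i+1} = floor((a_0 + m_{i+1})/d_{i+1}):
  m_1 = 1*5 - 0 = 5, d_1 = (27 - 5^2)/1 = 2/1 = 2, a_1 = floor((5 + 5)/2) = 5.
  m_2 = 2*5 - 5 = 5, d_2 = (27 - 5^2)/2 = 2/2 = 1, a_2 = floor((5 + 5)/1) = 10.
  m_3 = 1*10 - 5 = 5, d_3 = (27 - 5^2)/1 = 2/1 = 2: (m_3, d_3) = (m_1, d_1) = (5, 2), so from here the quotients repeat a_1, a_2; the period length is 2.
So sqrt(27) = [5; (5, 10)] with period length k = 2.
k is even, so the fundamental solution of x^2 - 27y^2 = 1 is (p_{k-1}, q_{k-1}) = (p_1, q_1); compute convergents through index 1.
Convergents (p_i = a_i*p_{i-1} + p_{i-2}, q_i = a_i*q_{i-1} + q_{i-2} with p_{-2}=0, p_{-1}=1, q_{-2}=1, q_{-1}=0):
  i=0: a_0=5, p_0 = 5*1 + 0 = 5, q_0 = 5*0 + 1 = 1.
  i=1: a_1=5, p_1 = 5*5 + 1 = 26, q_1 = 5*1 + 0 = 5.
Check: 26^2 - 27*5^2 = 676 - 675 = 1, so (x, y) = (26, 5) solves the equation, and by the theorem it is the least positive solution.

(x, y) = (26, 5)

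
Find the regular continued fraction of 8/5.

[1; 1, 1, 2]

Run the Euclidean algorithm on 8 and 5; the successive quotients are the partial quotients a_0, a_1, ... (each step inverts the fractional part left over by the previous one):
  8 = 1*5 + 3, so a_0 = 1.
  5 = 1*3 + 2, so a_1 = 1.
  3 = 1*2 + 1, so a_2 = 1.
  2 = 2*1 + 0, so a_3 = 2.
The remainder reaches 0 after 4 divisions, so the expansion has 4 partial quotients, read off in order.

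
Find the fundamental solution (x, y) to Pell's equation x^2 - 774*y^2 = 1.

(x, y) = (10405, 374)

First expand sqrt(774) as a continued fraction. With x_i = (sqrt(774) + m_i)/d_i and (m_0, d_0) = (0, 1): a_0 = floor(sqrt(774)) = 27, since 27^2 = 729 <= 774 < 784 = 28^2.
Iterate m_{i+1} = d_i*a_i - m_i, d_{i+1} = (774 - m_{i+1}^2)/d_i, a_{i+1} = floor((a_0 + m_{i+1})/d_{i+1}):
  m_1 = 1*27 - 0 = 27, d_1 = (774 - 27^2)/1 = 45/1 = 45, a_1 = floor((27 + 27)/45) = 1.
  m_2 = 45*1 - 27 = 18, d_2 = (774 - 18^2)/45 = 450/45 = 10, a_2 = floor((27 + 18)/10) = 4.
  m_3 = 10*4 - 18 = 22, d_3 = (774 - 22^2)/10 = 290/10 = 29, a_3 = floor((27 + 22)/29) = 1.
  m_4 = 29*1 - 22 = 7, d_4 = (774 - 7^2)/29 = 725/29 = 25, a_4 = floor((27 + 7)/25) = 1.
  m_5 = 25*1 - 7 = 18, d_5 = (774 - 18^2)/25 = 450/25 = 18, a_5 = floor((27 + 18)/18) = 2.
  m_6 = 18*2 - 18 = 18, d_6 = (774 - 18^2)/18 = 450/18 = 25, a_6 = floor((27 + 18)/25) = 1.
  m_7 = 25*1 - 18 = 7, d_7 = (774 - 7^2)/25 = 725/25 = 29, a_7 = floor((27 + 7)/29) = 1.
  m_8 = 29*1 - 7 = 22, d_8 = (774 - 22^2)/29 = 290/29 = 10, a_8 = floor((27 + 22)/10) = 4.
  m_9 = 10*4 - 22 = 18, d_9 = (774 - 18^2)/10 = 450/10 = 45, a_9 = floor((27 + 18)/45) = 1.
  m_10 = 45*1 - 18 = 27, d_10 = (774 - 27^2)/45 = 45/45 = 1, a_10 = floor((27 + 27)/1) = 54.
  m_11 = 1*54 - 27 = 27, d_11 = (774 - 27^2)/1 = 45/1 = 45: (m_11, d_11) = (m_1, d_1) = (27, 45), so from here the quotients repeat a_1, ..., a_10; the period length is 10.
So sqrt(774) = [27; (1, 4, 1, 1, 2, 1, 1, 4, 1, 54)] with period length k = 10.
k is even, so the fundamental solution of x^2 - 774y^2 = 1 is (p_{k-1}, q_{k-1}) = (p_9, q_9); compute convergents through index 9.
Convergents (p_i = a_i*p_{i-1} + p_{i-2}, q_i = a_i*q_{i-1} + q_{i-2} with p_{-2}=0, p_{-1}=1, q_{-2}=1, q_{-1}=0):
  i=0: a_0=27, p_0 = 27*1 + 0 = 27, q_0 = 27*0 + 1 = 1.
  i=1: a_1=1, p_1 = 1*27 + 1 = 28, q_1 = 1*1 + 0 = 1.
  i=2: a_2=4, p_2 = 4*28 + 27 = 139, q_2 = 4*1 + 1 = 5.
  i=3: a_3=1, p_3 = 1*139 + 28 = 167, q_3 = 1*5 + 1 = 6.
  i=4: a_4=1, p_4 = 1*167 + 139 = 306, q_4 = 1*6 + 5 = 11.
  i=5: a_5=2, p_5 = 2*306 + 167 = 779, q_5 = 2*11 + 6 = 28.
  i=6: a_6=1, p_6 = 1*779 + 306 = 1085, q_6 = 1*28 + 11 = 39.
  i=7: a_7=1, p_7 = 1*1085 + 779 = 1864, q_7 = 1*39 + 28 = 67.
  i=8: a_8=4, p_8 = 4*1864 + 1085 = 8541, q_8 = 4*67 + 39 = 307.
  i=9: a_9=1, p_9 = 1*8541 + 1864 = 10405, q_9 = 1*307 + 67 = 374.
Check: 10405^2 - 774*374^2 = 108264025 - 108264024 = 1, so (x, y) = (10405, 374) solves the equation, and by the theorem it is the least positive solution.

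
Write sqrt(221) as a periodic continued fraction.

Write x_i = (sqrt(221) + m_i)/d_i with (m_0, d_0) = (0, 1). a_0 = floor(sqrt(221)) = 14, since 14^2 = 196 <= 221 < 225 = 15^2.
Iterate m_{i+1} = d_i*a_i - m_i, d_{i+1} = (221 - m_{i+1}^2)/d_i, a_{i+1} = floor((a_0 + m_{i+1})/d_{i+1}):
  m_1 = 1*14 - 0 = 14, d_1 = (221 - 14^2)/1 = 25/1 = 25, a_1 = floor((14 + 14)/25) = 1.
  m_2 = 25*1 - 14 = 11, d_2 = (221 - 11^2)/25 = 100/25 = 4, a_2 = floor((14 + 11)/4) = 6.
  m_3 = 4*6 - 11 = 13, d_3 = (221 - 13^2)/4 = 52/4 = 13, a_3 = floor((14 + 13)/13) = 2.
  m_4 = 13*2 - 13 = 13, d_4 = (221 - 13^2)/13 = 52/13 = 4, a_4 = floor((14 + 13)/4) = 6.
  m_5 = 4*6 - 13 = 11, d_5 = (221 - 11^2)/4 = 100/4 = 25, a_5 = floor((14 + 11)/25) = 1.
  m_6 = 25*1 - 11 = 14, d_6 = (221 - 14^2)/25 = 25/25 = 1, a_6 = floor((14 + 14)/1) = 28.
  m_7 = 1*28 - 14 = 14, d_7 = (221 - 14^2)/1 = 25/1 = 25: (m_7, d_7) = (m_1, d_1) = (14, 25), so from here the quotients repeat a_1, ..., a_6; the period length is 6.
Hence the expansion of sqrt(221) is a_0 = 14 followed by the repeating block 1, 6, 2, 6, 1, 28 (period 6).

[14; (1, 6, 2, 6, 1, 28)]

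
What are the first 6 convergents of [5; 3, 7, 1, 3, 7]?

Using the convergent recurrence p_i = a_i*p_{i-1} + p_{i-2}, q_i = a_i*q_{i-1} + q_{i-2} with p_{-2}=0, p_{-1}=1, q_{-2}=1, q_{-1}=0:
  i=0: a_0=5, p_0 = 5*1 + 0 = 5, q_0 = 5*0 + 1 = 1.
  i=1: a_1=3, p_1 = 3*5 + 1 = 16, q_1 = 3*1 + 0 = 3.
  i=2: a_2=7, p_2 = 7*16 + 5 = 117, q_2 = 7*3 + 1 = 22.
  i=3: a_3=1, p_3 = 1*117 + 16 = 133, q_3 = 1*22 + 3 = 25.
  i=4: a_4=3, p_4 = 3*133 + 117 = 516, q_4 = 3*25 + 22 = 97.
  i=5: a_5=7, p_5 = 7*516 + 133 = 3745, q_5 = 7*97 + 25 = 704.

5/1, 16/3, 117/22, 133/25, 516/97, 3745/704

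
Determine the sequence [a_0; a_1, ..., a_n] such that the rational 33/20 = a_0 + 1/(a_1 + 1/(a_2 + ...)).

Run the Euclidean algorithm on 33 and 20; the successive quotients are the partial quotients a_0, a_1, ... (each step inverts the fractional part left over by the previous one):
  33 = 1*20 + 13, so a_0 = 1.
  20 = 1*13 + 7, so a_1 = 1.
  13 = 1*7 + 6, so a_2 = 1.
  7 = 1*6 + 1, so a_3 = 1.
  6 = 6*1 + 0, so a_4 = 6.
The remainder reaches 0 after 5 divisions, so the expansion has 5 partial quotients, read off in order.

[1; 1, 1, 1, 6]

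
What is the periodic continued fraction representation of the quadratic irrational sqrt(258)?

Write x_i = (sqrt(258) + m_i)/d_i with (m_0, d_0) = (0, 1). a_0 = floor(sqrt(258)) = 16, since 16^2 = 256 <= 258 < 289 = 17^2.
Iterate m_{i+1} = d_i*a_i - m_i, d_{i+1} = (258 - m_{i+1}^2)/d_i, a_{i+1} = floor((a_0 + m_{i+1})/d_{i+1}):
  m_1 = 1*16 - 0 = 16, d_1 = (258 - 16^2)/1 = 2/1 = 2, a_1 = floor((16 + 16)/2) = 16.
  m_2 = 2*16 - 16 = 16, d_2 = (258 - 16^2)/2 = 2/2 = 1, a_2 = floor((16 + 16)/1) = 32.
  m_3 = 1*32 - 16 = 16, d_3 = (258 - 16^2)/1 = 2/1 = 2: (m_3, d_3) = (m_1, d_1) = (16, 2), so from here the quotients repeat a_1, a_2; the period length is 2.
Hence the expansion of sqrt(258) is a_0 = 16 followed by the repeating block 16, 32 (period 2).

[16; (16, 32)]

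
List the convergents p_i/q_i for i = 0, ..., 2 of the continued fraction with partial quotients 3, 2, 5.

3/1, 7/2, 38/11

Using the convergent recurrence p_i = a_i*p_{i-1} + p_{i-2}, q_i = a_i*q_{i-1} + q_{i-2} with p_{-2}=0, p_{-1}=1, q_{-2}=1, q_{-1}=0:
  i=0: a_0=3, p_0 = 3*1 + 0 = 3, q_0 = 3*0 + 1 = 1.
  i=1: a_1=2, p_1 = 2*3 + 1 = 7, q_1 = 2*1 + 0 = 2.
  i=2: a_2=5, p_2 = 5*7 + 3 = 38, q_2 = 5*2 + 1 = 11.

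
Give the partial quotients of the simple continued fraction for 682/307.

Run the Euclidean algorithm on 682 and 307; the successive quotients are the partial quotients a_0, a_1, ... (each step inverts the fractional part left over by the previous one):
  682 = 2*307 + 68, so a_0 = 2.
  307 = 4*68 + 35, so a_1 = 4.
  68 = 1*35 + 33, so a_2 = 1.
  35 = 1*33 + 2, so a_3 = 1.
  33 = 16*2 + 1, so a_4 = 16.
  2 = 2*1 + 0, so a_5 = 2.
The remainder reaches 0 after 6 divisions, so the expansion has 6 partial quotients, read off in order.

[2; 4, 1, 1, 16, 2]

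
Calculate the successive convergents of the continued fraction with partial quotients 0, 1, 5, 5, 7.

0/1, 1/1, 5/6, 26/31, 187/223

Using the convergent recurrence p_i = a_i*p_{i-1} + p_{i-2}, q_i = a_i*q_{i-1} + q_{i-2} with p_{-2}=0, p_{-1}=1, q_{-2}=1, q_{-1}=0:
  i=0: a_0=0, p_0 = 0*1 + 0 = 0, q_0 = 0*0 + 1 = 1.
  i=1: a_1=1, p_1 = 1*0 + 1 = 1, q_1 = 1*1 + 0 = 1.
  i=2: a_2=5, p_2 = 5*1 + 0 = 5, q_2 = 5*1 + 1 = 6.
  i=3: a_3=5, p_3 = 5*5 + 1 = 26, q_3 = 5*6 + 1 = 31.
  i=4: a_4=7, p_4 = 7*26 + 5 = 187, q_4 = 7*31 + 6 = 223.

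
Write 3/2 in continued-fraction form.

Run the Euclidean algorithm on 3 and 2; the successive quotients are the partial quotients a_0, a_1, ... (each step inverts the fractional part left over by the previous one):
  3 = 1*2 + 1, so a_0 = 1.
  2 = 2*1 + 0, so a_1 = 2.
The remainder reaches 0 after 2 divisions, so the expansion has 2 partial quotients, read off in order.

[1; 2]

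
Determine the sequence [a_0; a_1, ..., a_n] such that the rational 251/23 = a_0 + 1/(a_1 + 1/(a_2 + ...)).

[10; 1, 10, 2]

Run the Euclidean algorithm on 251 and 23; the successive quotients are the partial quotients a_0, a_1, ... (each step inverts the fractional part left over by the previous one):
  251 = 10*23 + 21, so a_0 = 10.
  23 = 1*21 + 2, so a_1 = 1.
  21 = 10*2 + 1, so a_2 = 10.
  2 = 2*1 + 0, so a_3 = 2.
The remainder reaches 0 after 4 divisions, so the expansion has 4 partial quotients, read off in order.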